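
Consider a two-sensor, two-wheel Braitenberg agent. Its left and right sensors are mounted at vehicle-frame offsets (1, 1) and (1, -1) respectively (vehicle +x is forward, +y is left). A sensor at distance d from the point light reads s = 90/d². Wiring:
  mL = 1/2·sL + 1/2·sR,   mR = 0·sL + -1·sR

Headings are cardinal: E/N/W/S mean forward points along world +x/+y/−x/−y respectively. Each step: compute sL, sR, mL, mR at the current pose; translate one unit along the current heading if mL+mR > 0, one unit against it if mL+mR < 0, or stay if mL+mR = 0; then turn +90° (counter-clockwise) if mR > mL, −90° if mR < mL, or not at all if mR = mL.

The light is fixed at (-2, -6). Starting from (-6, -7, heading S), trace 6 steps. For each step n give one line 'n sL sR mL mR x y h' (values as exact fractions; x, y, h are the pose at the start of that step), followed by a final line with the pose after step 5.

0 90/13 90/29 1890/377 -90/29 -6 -7 S
1 45/17 45/13 675/221 -45/13 -6 -8 W
2 90/17 18 198/17 -18 -5 -8 N
3 45/4 9/2 63/8 -9/2 -5 -9 E
4 90/17 18/5 378/85 -18/5 -4 -9 S
5 45/17 5 65/17 -5 -4 -10 W
final -3 -10 N

n=0: pose=(-6,-7,S); sL=90/13, sR=90/29; mL=1890/377, mR=-90/29; mL+mR=720/377 → advance +1; mR−mL=-3060/377 → turn -1·90°
n=1: pose=(-6,-8,W); sL=45/17, sR=45/13; mL=675/221, mR=-45/13; mL+mR=-90/221 → advance -1; mR−mL=-1440/221 → turn -1·90°
n=2: pose=(-5,-8,N); sL=90/17, sR=18; mL=198/17, mR=-18; mL+mR=-108/17 → advance -1; mR−mL=-504/17 → turn -1·90°
n=3: pose=(-5,-9,E); sL=45/4, sR=9/2; mL=63/8, mR=-9/2; mL+mR=27/8 → advance +1; mR−mL=-99/8 → turn -1·90°
n=4: pose=(-4,-9,S); sL=90/17, sR=18/5; mL=378/85, mR=-18/5; mL+mR=72/85 → advance +1; mR−mL=-684/85 → turn -1·90°
n=5: pose=(-4,-10,W); sL=45/17, sR=5; mL=65/17, mR=-5; mL+mR=-20/17 → advance -1; mR−mL=-150/17 → turn -1·90°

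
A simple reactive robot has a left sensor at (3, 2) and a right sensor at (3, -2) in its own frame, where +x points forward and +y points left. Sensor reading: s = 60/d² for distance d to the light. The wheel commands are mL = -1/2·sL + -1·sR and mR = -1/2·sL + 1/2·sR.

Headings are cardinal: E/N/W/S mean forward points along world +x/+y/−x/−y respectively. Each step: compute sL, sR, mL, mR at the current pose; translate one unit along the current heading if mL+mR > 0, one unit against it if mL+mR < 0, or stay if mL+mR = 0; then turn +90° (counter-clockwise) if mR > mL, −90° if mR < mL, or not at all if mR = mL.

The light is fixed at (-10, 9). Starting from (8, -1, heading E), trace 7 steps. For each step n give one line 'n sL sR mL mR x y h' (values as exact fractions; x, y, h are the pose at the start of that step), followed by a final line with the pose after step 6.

n=0: pose=(8,-1,E); sL=12/101, sR=4/39; mL=-638/3939, mR=-32/3939; mL+mR=-670/3939 → advance -1; mR−mL=2/13 → turn +1·90°
n=1: pose=(7,-1,N); sL=30/137, sR=6/41; mL=-1437/5617, mR=-204/5617; mL+mR=-1641/5617 → advance -1; mR−mL=9/41 → turn +1·90°
n=2: pose=(7,-2,W); sL=12/73, sR=60/277; mL=-6042/20221, mR=528/20221; mL+mR=-5514/20221 → advance -1; mR−mL=90/277 → turn +1·90°
n=3: pose=(8,-2,S); sL=15/149, sR=15/113; mL=-6165/33674, mR=270/16837; mL+mR=-5625/33674 → advance -1; mR−mL=45/226 → turn +1·90°
n=4: pose=(8,-1,E); sL=12/101, sR=4/39; mL=-638/3939, mR=-32/3939; mL+mR=-670/3939 → advance -1; mR−mL=2/13 → turn +1·90°
n=5: pose=(7,-1,N); sL=30/137, sR=6/41; mL=-1437/5617, mR=-204/5617; mL+mR=-1641/5617 → advance -1; mR−mL=9/41 → turn +1·90°
n=6: pose=(7,-2,W); sL=12/73, sR=60/277; mL=-6042/20221, mR=528/20221; mL+mR=-5514/20221 → advance -1; mR−mL=90/277 → turn +1·90°

0 12/101 4/39 -638/3939 -32/3939 8 -1 E
1 30/137 6/41 -1437/5617 -204/5617 7 -1 N
2 12/73 60/277 -6042/20221 528/20221 7 -2 W
3 15/149 15/113 -6165/33674 270/16837 8 -2 S
4 12/101 4/39 -638/3939 -32/3939 8 -1 E
5 30/137 6/41 -1437/5617 -204/5617 7 -1 N
6 12/73 60/277 -6042/20221 528/20221 7 -2 W
final 8 -2 S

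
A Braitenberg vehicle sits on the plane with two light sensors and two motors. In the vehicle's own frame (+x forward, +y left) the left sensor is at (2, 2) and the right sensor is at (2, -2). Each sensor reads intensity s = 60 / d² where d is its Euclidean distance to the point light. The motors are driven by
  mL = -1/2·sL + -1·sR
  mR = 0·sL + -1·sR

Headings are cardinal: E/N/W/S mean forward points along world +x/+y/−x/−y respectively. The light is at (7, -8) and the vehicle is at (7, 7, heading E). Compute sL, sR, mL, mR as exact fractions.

left sensor world pos  = (9, 9); dL² = 293
right sensor world pos = (9, 5); dR² = 173
sL = 60/293 = 60/293
sR = 60/173 = 60/173
mL = -1/2·sL + -1·sR = -22770/50689
mR = 0·sL + -1·sR = -60/173

60/293 60/173 -22770/50689 -60/173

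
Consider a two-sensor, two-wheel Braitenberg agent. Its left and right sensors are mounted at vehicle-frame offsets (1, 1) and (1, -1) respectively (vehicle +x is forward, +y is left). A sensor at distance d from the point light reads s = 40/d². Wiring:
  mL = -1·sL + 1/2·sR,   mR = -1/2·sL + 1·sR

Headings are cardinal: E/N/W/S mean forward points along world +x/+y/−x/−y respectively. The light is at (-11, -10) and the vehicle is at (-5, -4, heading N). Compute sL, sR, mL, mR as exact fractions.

left sensor world pos  = (-6, -3); dL² = 74
right sensor world pos = (-4, -3); dR² = 98
sL = 40/74 = 20/37
sR = 40/98 = 20/49
mL = -1·sL + 1/2·sR = -610/1813
mR = -1/2·sL + 1·sR = 250/1813

20/37 20/49 -610/1813 250/1813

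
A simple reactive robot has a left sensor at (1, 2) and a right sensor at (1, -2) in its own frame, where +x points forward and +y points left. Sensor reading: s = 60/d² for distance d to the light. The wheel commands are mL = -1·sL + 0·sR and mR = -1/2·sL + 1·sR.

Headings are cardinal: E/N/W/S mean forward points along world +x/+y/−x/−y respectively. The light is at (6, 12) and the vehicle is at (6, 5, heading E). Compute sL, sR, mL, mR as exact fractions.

left sensor world pos  = (7, 7); dL² = 26
right sensor world pos = (7, 3); dR² = 82
sL = 60/26 = 30/13
sR = 60/82 = 30/41
mL = -1·sL + 0·sR = -30/13
mR = -1/2·sL + 1·sR = -225/533

30/13 30/41 -30/13 -225/533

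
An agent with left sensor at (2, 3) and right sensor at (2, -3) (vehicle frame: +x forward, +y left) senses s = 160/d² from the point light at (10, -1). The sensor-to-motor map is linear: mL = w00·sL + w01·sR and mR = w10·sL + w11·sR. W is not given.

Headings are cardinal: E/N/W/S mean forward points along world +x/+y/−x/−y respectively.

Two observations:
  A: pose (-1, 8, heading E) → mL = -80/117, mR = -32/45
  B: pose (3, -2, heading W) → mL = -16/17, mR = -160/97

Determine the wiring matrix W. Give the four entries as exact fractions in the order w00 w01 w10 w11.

obs A: pose=(-1,8,E) → sL=32/45, sR=160/117, mL=-80/117, mR=-32/45
obs B: pose=(3,-2,W) → sL=160/97, sR=32/17, mL=-16/17, mR=-160/97
sensor matrix S = [[32/45, 160/117], [160/97, 32/17]]; det S = -98304/107185
solve [mL_A; mL_B] = S·[w00; w01] and [mR_A; mR_B] = S·[w10; w11]:
  w00 = 0, w01 = -1/2, w10 = -1, w11 = 0

0 -1/2 -1 0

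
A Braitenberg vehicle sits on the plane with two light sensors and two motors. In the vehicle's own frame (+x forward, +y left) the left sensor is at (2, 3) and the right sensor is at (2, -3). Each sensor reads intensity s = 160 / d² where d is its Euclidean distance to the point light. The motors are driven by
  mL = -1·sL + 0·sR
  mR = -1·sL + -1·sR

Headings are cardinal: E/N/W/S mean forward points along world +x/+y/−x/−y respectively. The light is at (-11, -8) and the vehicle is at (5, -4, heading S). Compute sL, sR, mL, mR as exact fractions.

32/73 160/173 -32/73 -17216/12629

left sensor world pos  = (8, -6); dL² = 365
right sensor world pos = (2, -6); dR² = 173
sL = 160/365 = 32/73
sR = 160/173 = 160/173
mL = -1·sL + 0·sR = -32/73
mR = -1·sL + -1·sR = -17216/12629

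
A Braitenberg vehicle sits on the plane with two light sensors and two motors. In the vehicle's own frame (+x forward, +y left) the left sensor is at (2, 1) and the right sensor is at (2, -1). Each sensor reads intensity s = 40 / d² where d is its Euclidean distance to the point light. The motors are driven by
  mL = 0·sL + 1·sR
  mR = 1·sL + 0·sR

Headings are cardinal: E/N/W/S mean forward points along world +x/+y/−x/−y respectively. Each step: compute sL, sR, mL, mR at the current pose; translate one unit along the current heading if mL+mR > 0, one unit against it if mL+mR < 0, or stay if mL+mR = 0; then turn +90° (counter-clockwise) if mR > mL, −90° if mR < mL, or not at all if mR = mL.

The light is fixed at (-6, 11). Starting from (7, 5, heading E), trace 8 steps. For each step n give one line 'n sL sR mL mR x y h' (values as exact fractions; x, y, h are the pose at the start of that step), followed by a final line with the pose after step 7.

n=0: pose=(7,5,E); sL=4/25, sR=20/137; mL=20/137, mR=4/25; mL+mR=1048/3425 → advance +1; mR−mL=48/3425 → turn +1·90°
n=1: pose=(8,5,N); sL=8/37, sR=40/241; mL=40/241, mR=8/37; mL+mR=3408/8917 → advance +1; mR−mL=448/8917 → turn +1·90°
n=2: pose=(8,6,W); sL=2/9, sR=1/4; mL=1/4, mR=2/9; mL+mR=17/36 → advance +1; mR−mL=-1/36 → turn -1·90°
n=3: pose=(7,6,N); sL=40/153, sR=8/41; mL=8/41, mR=40/153; mL+mR=2864/6273 → advance +1; mR−mL=416/6273 → turn +1·90°
n=4: pose=(7,7,W); sL=20/73, sR=4/13; mL=4/13, mR=20/73; mL+mR=552/949 → advance +1; mR−mL=-32/949 → turn -1·90°
n=5: pose=(6,7,N); sL=8/25, sR=40/173; mL=40/173, mR=8/25; mL+mR=2384/4325 → advance +1; mR−mL=384/4325 → turn +1·90°
n=6: pose=(6,8,W); sL=10/29, sR=5/13; mL=5/13, mR=10/29; mL+mR=275/377 → advance +1; mR−mL=-15/377 → turn -1·90°
n=7: pose=(5,8,N); sL=40/101, sR=8/29; mL=8/29, mR=40/101; mL+mR=1968/2929 → advance +1; mR−mL=352/2929 → turn +1·90°

0 4/25 20/137 20/137 4/25 7 5 E
1 8/37 40/241 40/241 8/37 8 5 N
2 2/9 1/4 1/4 2/9 8 6 W
3 40/153 8/41 8/41 40/153 7 6 N
4 20/73 4/13 4/13 20/73 7 7 W
5 8/25 40/173 40/173 8/25 6 7 N
6 10/29 5/13 5/13 10/29 6 8 W
7 40/101 8/29 8/29 40/101 5 8 N
final 5 9 W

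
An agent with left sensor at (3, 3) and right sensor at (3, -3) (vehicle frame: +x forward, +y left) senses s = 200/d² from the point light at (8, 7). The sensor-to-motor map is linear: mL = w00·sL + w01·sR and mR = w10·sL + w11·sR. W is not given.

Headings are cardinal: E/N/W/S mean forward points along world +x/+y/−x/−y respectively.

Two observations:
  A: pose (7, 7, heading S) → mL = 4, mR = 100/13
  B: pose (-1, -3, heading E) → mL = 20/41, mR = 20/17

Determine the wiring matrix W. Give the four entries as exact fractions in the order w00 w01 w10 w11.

0 1/2 1/2 0

obs A: pose=(7,7,S) → sL=200/13, sR=8, mL=4, mR=100/13
obs B: pose=(-1,-3,E) → sL=40/17, sR=40/41, mL=20/41, mR=20/17
sensor matrix S = [[200/13, 8], [40/17, 40/41]]; det S = -34560/9061
solve [mL_A; mL_B] = S·[w00; w01] and [mR_A; mR_B] = S·[w10; w11]:
  w00 = 0, w01 = 1/2, w10 = 1/2, w11 = 0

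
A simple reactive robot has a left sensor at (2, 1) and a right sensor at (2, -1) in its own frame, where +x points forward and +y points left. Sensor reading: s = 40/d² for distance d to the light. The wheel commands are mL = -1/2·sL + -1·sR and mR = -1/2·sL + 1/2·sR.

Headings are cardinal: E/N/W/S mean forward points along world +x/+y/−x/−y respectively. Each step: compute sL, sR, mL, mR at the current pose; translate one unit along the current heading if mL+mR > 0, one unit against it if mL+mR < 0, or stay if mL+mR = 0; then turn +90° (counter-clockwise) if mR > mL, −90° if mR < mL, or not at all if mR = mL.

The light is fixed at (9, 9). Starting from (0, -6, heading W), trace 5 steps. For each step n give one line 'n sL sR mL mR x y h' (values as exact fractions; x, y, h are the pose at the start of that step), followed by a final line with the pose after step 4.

0 40/377 40/317 -21420/119509 1200/119509 0 -6 W
1 20/169 4/37 -1046/6253 -32/6253 1 -6 S
2 8/41 40/261 -2684/10701 -224/10701 1 -5 E
3 10/61 5/26 -435/1586 45/3172 0 -5 N
4 40/377 40/317 -21420/119509 1200/119509 0 -6 W
final 1 -6 S

n=0: pose=(0,-6,W); sL=40/377, sR=40/317; mL=-21420/119509, mR=1200/119509; mL+mR=-20220/119509 → advance -1; mR−mL=60/317 → turn +1·90°
n=1: pose=(1,-6,S); sL=20/169, sR=4/37; mL=-1046/6253, mR=-32/6253; mL+mR=-1078/6253 → advance -1; mR−mL=6/37 → turn +1·90°
n=2: pose=(1,-5,E); sL=8/41, sR=40/261; mL=-2684/10701, mR=-224/10701; mL+mR=-2908/10701 → advance -1; mR−mL=20/87 → turn +1·90°
n=3: pose=(0,-5,N); sL=10/61, sR=5/26; mL=-435/1586, mR=45/3172; mL+mR=-825/3172 → advance -1; mR−mL=15/52 → turn +1·90°
n=4: pose=(0,-6,W); sL=40/377, sR=40/317; mL=-21420/119509, mR=1200/119509; mL+mR=-20220/119509 → advance -1; mR−mL=60/317 → turn +1·90°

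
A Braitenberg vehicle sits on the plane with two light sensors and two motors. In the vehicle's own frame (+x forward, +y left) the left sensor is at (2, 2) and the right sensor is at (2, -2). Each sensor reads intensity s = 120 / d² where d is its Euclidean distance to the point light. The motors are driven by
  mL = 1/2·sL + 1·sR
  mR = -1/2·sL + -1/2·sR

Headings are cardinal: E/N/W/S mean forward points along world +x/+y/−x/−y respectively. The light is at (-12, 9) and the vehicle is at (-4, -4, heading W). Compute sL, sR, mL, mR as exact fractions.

40/87 120/157 13580/13659 -8360/13659

left sensor world pos  = (-6, -6); dL² = 261
right sensor world pos = (-6, -2); dR² = 157
sL = 120/261 = 40/87
sR = 120/157 = 120/157
mL = 1/2·sL + 1·sR = 13580/13659
mR = -1/2·sL + -1/2·sR = -8360/13659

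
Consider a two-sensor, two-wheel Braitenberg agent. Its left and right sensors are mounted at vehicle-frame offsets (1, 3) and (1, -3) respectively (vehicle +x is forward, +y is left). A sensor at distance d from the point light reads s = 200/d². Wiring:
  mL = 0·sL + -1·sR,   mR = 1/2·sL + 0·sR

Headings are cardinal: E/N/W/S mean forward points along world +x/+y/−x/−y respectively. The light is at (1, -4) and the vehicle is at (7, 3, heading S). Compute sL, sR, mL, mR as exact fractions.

left sensor world pos  = (10, 2); dL² = 117
right sensor world pos = (4, 2); dR² = 45
sL = 200/117 = 200/117
sR = 200/45 = 40/9
mL = 0·sL + -1·sR = -40/9
mR = 1/2·sL + 0·sR = 100/117

200/117 40/9 -40/9 100/117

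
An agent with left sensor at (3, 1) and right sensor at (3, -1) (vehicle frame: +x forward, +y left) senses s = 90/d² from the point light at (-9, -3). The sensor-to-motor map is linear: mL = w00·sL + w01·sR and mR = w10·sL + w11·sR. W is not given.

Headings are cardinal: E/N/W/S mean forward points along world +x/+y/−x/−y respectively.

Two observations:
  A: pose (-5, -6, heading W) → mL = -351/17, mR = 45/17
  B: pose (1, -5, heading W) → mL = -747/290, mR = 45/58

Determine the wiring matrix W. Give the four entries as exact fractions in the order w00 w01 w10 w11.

obs A: pose=(-5,-6,W) → sL=90/17, sR=18, mL=-351/17, mR=45/17
obs B: pose=(1,-5,W) → sL=45/29, sR=9/5, mL=-747/290, mR=45/58
sensor matrix S = [[90/17, 18], [45/29, 9/5]]; det S = -9072/493
solve [mL_A; mL_B] = S·[w00; w01] and [mR_A; mR_B] = S·[w10; w11]:
  w00 = -1/2, w01 = -1, w10 = 1/2, w11 = 0

-1/2 -1 1/2 0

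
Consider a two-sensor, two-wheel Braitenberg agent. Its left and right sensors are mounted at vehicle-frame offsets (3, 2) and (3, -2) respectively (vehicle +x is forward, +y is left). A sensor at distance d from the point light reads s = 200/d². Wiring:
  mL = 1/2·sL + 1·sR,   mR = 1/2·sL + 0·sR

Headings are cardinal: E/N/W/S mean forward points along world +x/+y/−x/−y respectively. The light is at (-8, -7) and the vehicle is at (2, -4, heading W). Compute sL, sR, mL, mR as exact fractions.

left sensor world pos  = (-1, -6); dL² = 50
right sensor world pos = (-1, -2); dR² = 74
sL = 200/50 = 4
sR = 200/74 = 100/37
mL = 1/2·sL + 1·sR = 174/37
mR = 1/2·sL + 0·sR = 2

4 100/37 174/37 2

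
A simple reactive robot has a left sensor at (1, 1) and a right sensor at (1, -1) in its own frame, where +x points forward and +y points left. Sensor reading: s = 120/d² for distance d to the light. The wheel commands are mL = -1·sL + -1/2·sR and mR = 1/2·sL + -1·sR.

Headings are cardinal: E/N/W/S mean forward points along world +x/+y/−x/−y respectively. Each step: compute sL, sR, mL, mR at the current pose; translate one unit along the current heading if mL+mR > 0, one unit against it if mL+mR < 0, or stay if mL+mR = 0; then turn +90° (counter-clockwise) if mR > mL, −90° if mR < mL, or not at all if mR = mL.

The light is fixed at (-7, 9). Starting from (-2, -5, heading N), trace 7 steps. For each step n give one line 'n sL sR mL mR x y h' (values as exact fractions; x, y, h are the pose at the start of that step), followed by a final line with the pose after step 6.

n=0: pose=(-2,-5,N); sL=24/37, sR=24/41; mL=-1428/1517, mR=-396/1517; mL+mR=-1824/1517 → advance -1; mR−mL=1032/1517 → turn +1·90°
n=1: pose=(-2,-6,W); sL=15/34, sR=30/53; mL=-1305/1802, mR=-1245/3604; mL+mR=-3855/3604 → advance -1; mR−mL=1365/3604 → turn +1·90°
n=2: pose=(-1,-6,S); sL=24/61, sR=120/281; mL=-10404/17141, mR=-3948/17141; mL+mR=-14352/17141 → advance -1; mR−mL=6456/17141 → turn +1·90°
n=3: pose=(-1,-5,E); sL=60/109, sR=60/137; mL=-11490/14933, mR=-2430/14933; mL+mR=-13920/14933 → advance -1; mR−mL=9060/14933 → turn +1·90°
n=4: pose=(-2,-5,N); sL=24/37, sR=24/41; mL=-1428/1517, mR=-396/1517; mL+mR=-1824/1517 → advance -1; mR−mL=1032/1517 → turn +1·90°
n=5: pose=(-2,-6,W); sL=15/34, sR=30/53; mL=-1305/1802, mR=-1245/3604; mL+mR=-3855/3604 → advance -1; mR−mL=1365/3604 → turn +1·90°
n=6: pose=(-1,-6,S); sL=24/61, sR=120/281; mL=-10404/17141, mR=-3948/17141; mL+mR=-14352/17141 → advance -1; mR−mL=6456/17141 → turn +1·90°

0 24/37 24/41 -1428/1517 -396/1517 -2 -5 N
1 15/34 30/53 -1305/1802 -1245/3604 -2 -6 W
2 24/61 120/281 -10404/17141 -3948/17141 -1 -6 S
3 60/109 60/137 -11490/14933 -2430/14933 -1 -5 E
4 24/37 24/41 -1428/1517 -396/1517 -2 -5 N
5 15/34 30/53 -1305/1802 -1245/3604 -2 -6 W
6 24/61 120/281 -10404/17141 -3948/17141 -1 -6 S
final -1 -5 E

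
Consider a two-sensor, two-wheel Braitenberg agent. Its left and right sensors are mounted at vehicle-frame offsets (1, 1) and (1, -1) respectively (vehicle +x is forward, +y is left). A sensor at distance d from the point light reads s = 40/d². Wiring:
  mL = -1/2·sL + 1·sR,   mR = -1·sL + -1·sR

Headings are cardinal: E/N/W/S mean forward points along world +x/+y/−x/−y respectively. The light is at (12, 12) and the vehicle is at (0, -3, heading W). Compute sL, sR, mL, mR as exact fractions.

left sensor world pos  = (-1, -4); dL² = 425
right sensor world pos = (-1, -2); dR² = 365
sL = 40/425 = 8/85
sR = 40/365 = 8/73
mL = -1/2·sL + 1·sR = 388/6205
mR = -1·sL + -1·sR = -1264/6205

8/85 8/73 388/6205 -1264/6205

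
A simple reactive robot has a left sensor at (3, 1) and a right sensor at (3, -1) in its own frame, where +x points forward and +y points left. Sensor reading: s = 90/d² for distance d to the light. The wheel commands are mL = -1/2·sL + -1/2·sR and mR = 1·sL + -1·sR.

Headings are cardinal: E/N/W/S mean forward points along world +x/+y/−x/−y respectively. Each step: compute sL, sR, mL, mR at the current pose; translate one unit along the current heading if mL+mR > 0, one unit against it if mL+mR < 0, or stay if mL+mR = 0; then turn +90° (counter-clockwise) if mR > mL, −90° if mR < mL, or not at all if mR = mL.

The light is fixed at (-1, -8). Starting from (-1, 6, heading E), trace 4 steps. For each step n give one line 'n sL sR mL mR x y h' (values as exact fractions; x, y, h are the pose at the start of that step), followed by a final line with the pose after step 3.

0 5/13 45/89 -515/1157 -140/1157 -1 6 E
1 90/293 90/289 -26190/84677 -360/84677 -2 6 N
2 9/16 45/106 -837/1696 117/848 -2 5 W
3 90/101 90/101 -90/101 0 -1 5 S
final -1 6 E

n=0: pose=(-1,6,E); sL=5/13, sR=45/89; mL=-515/1157, mR=-140/1157; mL+mR=-655/1157 → advance -1; mR−mL=375/1157 → turn +1·90°
n=1: pose=(-2,6,N); sL=90/293, sR=90/289; mL=-26190/84677, mR=-360/84677; mL+mR=-26550/84677 → advance -1; mR−mL=25830/84677 → turn +1·90°
n=2: pose=(-2,5,W); sL=9/16, sR=45/106; mL=-837/1696, mR=117/848; mL+mR=-603/1696 → advance -1; mR−mL=1071/1696 → turn +1·90°
n=3: pose=(-1,5,S); sL=90/101, sR=90/101; mL=-90/101, mR=0; mL+mR=-90/101 → advance -1; mR−mL=90/101 → turn +1·90°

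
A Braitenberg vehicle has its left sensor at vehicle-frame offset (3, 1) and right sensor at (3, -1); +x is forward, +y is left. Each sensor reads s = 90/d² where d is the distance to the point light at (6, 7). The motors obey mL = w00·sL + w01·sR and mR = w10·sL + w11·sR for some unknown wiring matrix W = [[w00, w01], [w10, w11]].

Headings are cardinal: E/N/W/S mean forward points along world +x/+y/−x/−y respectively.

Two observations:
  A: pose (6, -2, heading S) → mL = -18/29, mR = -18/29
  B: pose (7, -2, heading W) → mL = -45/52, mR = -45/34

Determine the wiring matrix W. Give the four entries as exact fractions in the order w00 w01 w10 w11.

obs A: pose=(6,-2,S) → sL=18/29, sR=18/29, mL=-18/29, mR=-18/29
obs B: pose=(7,-2,W) → sL=45/52, sR=45/34, mL=-45/52, mR=-45/34
sensor matrix S = [[18/29, 18/29], [45/52, 45/34]]; det S = 3645/12818
solve [mL_A; mL_B] = S·[w00; w01] and [mR_A; mR_B] = S·[w10; w11]:
  w00 = -1, w01 = 0, w10 = 0, w11 = -1

-1 0 0 -1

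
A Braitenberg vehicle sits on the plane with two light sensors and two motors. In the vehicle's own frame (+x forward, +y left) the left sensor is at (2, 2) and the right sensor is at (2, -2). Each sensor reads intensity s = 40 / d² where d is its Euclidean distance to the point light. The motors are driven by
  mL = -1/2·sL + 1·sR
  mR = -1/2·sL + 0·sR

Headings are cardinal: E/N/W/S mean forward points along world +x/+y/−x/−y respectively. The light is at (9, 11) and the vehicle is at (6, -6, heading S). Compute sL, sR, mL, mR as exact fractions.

left sensor world pos  = (8, -8); dL² = 362
right sensor world pos = (4, -8); dR² = 386
sL = 40/362 = 20/181
sR = 40/386 = 20/193
mL = -1/2·sL + 1·sR = 1690/34933
mR = -1/2·sL + 0·sR = -10/181

20/181 20/193 1690/34933 -10/181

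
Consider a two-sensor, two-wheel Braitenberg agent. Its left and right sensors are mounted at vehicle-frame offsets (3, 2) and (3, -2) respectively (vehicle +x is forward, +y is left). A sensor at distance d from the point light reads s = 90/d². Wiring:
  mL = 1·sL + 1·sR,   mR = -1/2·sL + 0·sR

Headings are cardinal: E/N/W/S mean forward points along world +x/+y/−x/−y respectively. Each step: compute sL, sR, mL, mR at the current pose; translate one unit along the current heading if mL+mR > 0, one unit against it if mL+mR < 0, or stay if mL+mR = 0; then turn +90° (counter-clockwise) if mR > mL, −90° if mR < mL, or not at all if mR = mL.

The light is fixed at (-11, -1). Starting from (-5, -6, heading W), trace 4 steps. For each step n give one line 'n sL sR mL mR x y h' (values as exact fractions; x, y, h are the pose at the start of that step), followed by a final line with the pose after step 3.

0 45/29 5 190/29 -45/58 -5 -6 W
1 90/13 90/53 5940/689 -45/13 -6 -6 N
2 45/34 9/10 189/85 -45/68 -6 -5 E
3 90/113 18/13 3204/1469 -45/113 -5 -5 S
final -5 -6 W

n=0: pose=(-5,-6,W); sL=45/29, sR=5; mL=190/29, mR=-45/58; mL+mR=335/58 → advance +1; mR−mL=-425/58 → turn -1·90°
n=1: pose=(-6,-6,N); sL=90/13, sR=90/53; mL=5940/689, mR=-45/13; mL+mR=3555/689 → advance +1; mR−mL=-8325/689 → turn -1·90°
n=2: pose=(-6,-5,E); sL=45/34, sR=9/10; mL=189/85, mR=-45/68; mL+mR=531/340 → advance +1; mR−mL=-981/340 → turn -1·90°
n=3: pose=(-5,-5,S); sL=90/113, sR=18/13; mL=3204/1469, mR=-45/113; mL+mR=2619/1469 → advance +1; mR−mL=-3789/1469 → turn -1·90°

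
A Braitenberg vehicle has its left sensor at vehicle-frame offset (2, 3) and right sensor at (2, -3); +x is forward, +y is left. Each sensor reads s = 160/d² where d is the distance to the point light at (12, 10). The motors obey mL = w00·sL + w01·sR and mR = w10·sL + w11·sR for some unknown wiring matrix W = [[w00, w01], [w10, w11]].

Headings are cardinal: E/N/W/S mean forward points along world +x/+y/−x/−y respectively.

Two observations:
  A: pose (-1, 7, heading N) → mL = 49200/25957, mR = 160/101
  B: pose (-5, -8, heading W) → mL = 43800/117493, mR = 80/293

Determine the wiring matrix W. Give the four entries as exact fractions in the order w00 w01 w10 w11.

1/2 1 0 1

obs A: pose=(-1,7,N) → sL=160/257, sR=160/101, mL=49200/25957, mR=160/101
obs B: pose=(-5,-8,W) → sL=80/401, sR=80/293, mL=43800/117493, mR=80/293
sensor matrix S = [[160/257, 160/101], [80/401, 80/293]]; det S = -445440000/3049765801
solve [mL_A; mL_B] = S·[w00; w01] and [mR_A; mR_B] = S·[w10; w11]:
  w00 = 1/2, w01 = 1, w10 = 0, w11 = 1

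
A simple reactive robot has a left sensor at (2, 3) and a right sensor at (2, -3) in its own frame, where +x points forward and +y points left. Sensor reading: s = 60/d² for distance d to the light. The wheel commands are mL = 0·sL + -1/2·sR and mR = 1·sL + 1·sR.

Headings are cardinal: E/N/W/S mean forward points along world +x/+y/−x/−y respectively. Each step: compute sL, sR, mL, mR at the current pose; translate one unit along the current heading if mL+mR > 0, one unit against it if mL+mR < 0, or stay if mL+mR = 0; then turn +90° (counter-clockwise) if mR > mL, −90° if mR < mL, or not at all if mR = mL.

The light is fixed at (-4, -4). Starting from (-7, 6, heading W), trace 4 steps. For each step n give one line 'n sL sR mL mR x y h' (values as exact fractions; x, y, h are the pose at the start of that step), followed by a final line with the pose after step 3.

n=0: pose=(-7,6,W); sL=30/37, sR=30/97; mL=-15/97, mR=4020/3589; mL+mR=3465/3589 → advance +1; mR−mL=4575/3589 → turn +1·90°
n=1: pose=(-8,6,S); sL=12/13, sR=60/113; mL=-30/113, mR=2136/1469; mL+mR=1746/1469 → advance +1; mR−mL=2526/1469 → turn +1·90°
n=2: pose=(-8,5,E); sL=15/37, sR=3/2; mL=-3/4, mR=141/74; mL+mR=171/148 → advance +1; mR−mL=393/148 → turn +1·90°
n=3: pose=(-7,5,N); sL=60/157, sR=60/121; mL=-30/121, mR=16680/18997; mL+mR=11970/18997 → advance +1; mR−mL=21390/18997 → turn +1·90°

0 30/37 30/97 -15/97 4020/3589 -7 6 W
1 12/13 60/113 -30/113 2136/1469 -8 6 S
2 15/37 3/2 -3/4 141/74 -8 5 E
3 60/157 60/121 -30/121 16680/18997 -7 5 N
final -7 6 W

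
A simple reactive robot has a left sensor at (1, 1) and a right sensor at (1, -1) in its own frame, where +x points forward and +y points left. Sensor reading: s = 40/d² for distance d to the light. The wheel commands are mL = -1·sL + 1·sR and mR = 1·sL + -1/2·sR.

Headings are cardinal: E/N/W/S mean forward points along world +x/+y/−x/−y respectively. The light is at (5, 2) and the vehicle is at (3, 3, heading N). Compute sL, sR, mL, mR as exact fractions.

left sensor world pos  = (2, 4); dL² = 13
right sensor world pos = (4, 4); dR² = 5
sL = 40/13 = 40/13
sR = 40/5 = 8
mL = -1·sL + 1·sR = 64/13
mR = 1·sL + -1/2·sR = -12/13

40/13 8 64/13 -12/13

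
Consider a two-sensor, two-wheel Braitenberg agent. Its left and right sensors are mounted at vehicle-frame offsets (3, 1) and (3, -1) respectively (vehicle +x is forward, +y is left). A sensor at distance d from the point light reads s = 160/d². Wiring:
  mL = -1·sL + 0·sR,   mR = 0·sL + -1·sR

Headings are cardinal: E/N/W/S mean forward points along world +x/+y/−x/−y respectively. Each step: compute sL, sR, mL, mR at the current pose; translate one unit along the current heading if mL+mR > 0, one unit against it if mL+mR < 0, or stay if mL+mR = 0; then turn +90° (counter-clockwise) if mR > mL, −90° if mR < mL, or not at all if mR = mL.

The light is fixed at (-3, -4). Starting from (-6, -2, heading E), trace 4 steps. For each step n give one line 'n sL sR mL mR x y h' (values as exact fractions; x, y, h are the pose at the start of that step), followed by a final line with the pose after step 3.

0 160/9 160 -160/9 -160 -6 -2 E
1 16 80/13 -16 -80/13 -7 -2 S
2 160/17 32 -160/17 -32 -7 -1 E
3 10 40/9 -10 -40/9 -8 -1 S
final -8 0 E

n=0: pose=(-6,-2,E); sL=160/9, sR=160; mL=-160/9, mR=-160; mL+mR=-1600/9 → advance -1; mR−mL=-1280/9 → turn -1·90°
n=1: pose=(-7,-2,S); sL=16, sR=80/13; mL=-16, mR=-80/13; mL+mR=-288/13 → advance -1; mR−mL=128/13 → turn +1·90°
n=2: pose=(-7,-1,E); sL=160/17, sR=32; mL=-160/17, mR=-32; mL+mR=-704/17 → advance -1; mR−mL=-384/17 → turn -1·90°
n=3: pose=(-8,-1,S); sL=10, sR=40/9; mL=-10, mR=-40/9; mL+mR=-130/9 → advance -1; mR−mL=50/9 → turn +1·90°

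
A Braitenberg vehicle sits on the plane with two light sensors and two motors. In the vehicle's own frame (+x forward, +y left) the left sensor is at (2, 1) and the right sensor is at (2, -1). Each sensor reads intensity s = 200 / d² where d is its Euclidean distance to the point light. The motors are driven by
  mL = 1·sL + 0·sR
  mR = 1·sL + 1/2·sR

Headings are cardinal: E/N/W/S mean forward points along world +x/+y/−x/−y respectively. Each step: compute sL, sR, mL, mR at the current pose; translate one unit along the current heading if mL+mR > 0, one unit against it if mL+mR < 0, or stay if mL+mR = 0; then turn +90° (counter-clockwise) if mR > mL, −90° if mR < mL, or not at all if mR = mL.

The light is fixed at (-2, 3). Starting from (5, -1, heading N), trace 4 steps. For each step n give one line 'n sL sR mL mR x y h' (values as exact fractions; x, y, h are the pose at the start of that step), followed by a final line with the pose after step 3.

0 5 50/17 5 110/17 5 -1 N
1 200/41 200/29 200/41 9900/1189 5 0 W
2 100/37 4 100/37 174/37 4 0 S
3 200/73 200/89 200/73 25100/6497 4 -1 E
final 5 -1 N

n=0: pose=(5,-1,N); sL=5, sR=50/17; mL=5, mR=110/17; mL+mR=195/17 → advance +1; mR−mL=25/17 → turn +1·90°
n=1: pose=(5,0,W); sL=200/41, sR=200/29; mL=200/41, mR=9900/1189; mL+mR=15700/1189 → advance +1; mR−mL=100/29 → turn +1·90°
n=2: pose=(4,0,S); sL=100/37, sR=4; mL=100/37, mR=174/37; mL+mR=274/37 → advance +1; mR−mL=2 → turn +1·90°
n=3: pose=(4,-1,E); sL=200/73, sR=200/89; mL=200/73, mR=25100/6497; mL+mR=42900/6497 → advance +1; mR−mL=100/89 → turn +1·90°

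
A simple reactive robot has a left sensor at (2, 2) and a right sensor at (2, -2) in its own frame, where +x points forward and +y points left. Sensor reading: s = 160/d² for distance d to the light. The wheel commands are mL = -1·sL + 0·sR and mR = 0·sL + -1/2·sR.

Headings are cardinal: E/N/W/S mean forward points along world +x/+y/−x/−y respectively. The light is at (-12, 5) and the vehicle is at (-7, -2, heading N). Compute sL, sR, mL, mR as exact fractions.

80/17 80/37 -80/17 -40/37

left sensor world pos  = (-9, 0); dL² = 34
right sensor world pos = (-5, 0); dR² = 74
sL = 160/34 = 80/17
sR = 160/74 = 80/37
mL = -1·sL + 0·sR = -80/17
mR = 0·sL + -1/2·sR = -40/37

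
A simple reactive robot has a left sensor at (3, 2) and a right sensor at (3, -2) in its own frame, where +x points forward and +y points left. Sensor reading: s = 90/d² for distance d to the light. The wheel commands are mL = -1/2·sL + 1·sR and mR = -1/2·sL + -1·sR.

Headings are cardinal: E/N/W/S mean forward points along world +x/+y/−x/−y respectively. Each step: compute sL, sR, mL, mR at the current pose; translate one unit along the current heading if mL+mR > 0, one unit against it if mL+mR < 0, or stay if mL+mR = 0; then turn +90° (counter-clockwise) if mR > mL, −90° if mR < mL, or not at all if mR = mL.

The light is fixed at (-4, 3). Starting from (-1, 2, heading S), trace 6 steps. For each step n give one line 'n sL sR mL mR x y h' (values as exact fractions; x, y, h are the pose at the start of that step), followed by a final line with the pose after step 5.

0 90/41 90/17 2925/697 -4455/697 -1 2 S
1 45/2 45/2 45/4 -135/4 -1 3 W
2 90/13 2 -19/13 -71/13 0 3 N
3 9/5 45/29 189/290 -711/290 0 2 E
4 90/41 90/17 2925/697 -4455/697 -1 2 S
5 45/2 45/2 45/4 -135/4 -1 3 W
final 0 3 N

n=0: pose=(-1,2,S); sL=90/41, sR=90/17; mL=2925/697, mR=-4455/697; mL+mR=-90/41 → advance -1; mR−mL=-180/17 → turn -1·90°
n=1: pose=(-1,3,W); sL=45/2, sR=45/2; mL=45/4, mR=-135/4; mL+mR=-45/2 → advance -1; mR−mL=-45 → turn -1·90°
n=2: pose=(0,3,N); sL=90/13, sR=2; mL=-19/13, mR=-71/13; mL+mR=-90/13 → advance -1; mR−mL=-4 → turn -1·90°
n=3: pose=(0,2,E); sL=9/5, sR=45/29; mL=189/290, mR=-711/290; mL+mR=-9/5 → advance -1; mR−mL=-90/29 → turn -1·90°
n=4: pose=(-1,2,S); sL=90/41, sR=90/17; mL=2925/697, mR=-4455/697; mL+mR=-90/41 → advance -1; mR−mL=-180/17 → turn -1·90°
n=5: pose=(-1,3,W); sL=45/2, sR=45/2; mL=45/4, mR=-135/4; mL+mR=-45/2 → advance -1; mR−mL=-45 → turn -1·90°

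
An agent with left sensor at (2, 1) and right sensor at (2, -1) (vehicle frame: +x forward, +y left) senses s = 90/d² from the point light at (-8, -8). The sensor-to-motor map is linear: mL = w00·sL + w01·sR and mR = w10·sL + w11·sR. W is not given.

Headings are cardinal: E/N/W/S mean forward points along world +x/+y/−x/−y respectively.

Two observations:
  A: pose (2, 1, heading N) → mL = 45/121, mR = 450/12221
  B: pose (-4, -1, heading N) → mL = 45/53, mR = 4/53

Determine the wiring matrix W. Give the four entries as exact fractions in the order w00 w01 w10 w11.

obs A: pose=(2,1,N) → sL=45/101, sR=45/121, mL=45/121, mR=450/12221
obs B: pose=(-4,-1,N) → sL=1, sR=45/53, mL=45/53, mR=4/53
sensor matrix S = [[45/101, 45/121], [1, 45/53]]; det S = 4140/647713
solve [mL_A; mL_B] = S·[w00; w01] and [mR_A; mR_B] = S·[w10; w11]:
  w00 = 0, w01 = 1, w10 = 1/2, w11 = -1/2

0 1 1/2 -1/2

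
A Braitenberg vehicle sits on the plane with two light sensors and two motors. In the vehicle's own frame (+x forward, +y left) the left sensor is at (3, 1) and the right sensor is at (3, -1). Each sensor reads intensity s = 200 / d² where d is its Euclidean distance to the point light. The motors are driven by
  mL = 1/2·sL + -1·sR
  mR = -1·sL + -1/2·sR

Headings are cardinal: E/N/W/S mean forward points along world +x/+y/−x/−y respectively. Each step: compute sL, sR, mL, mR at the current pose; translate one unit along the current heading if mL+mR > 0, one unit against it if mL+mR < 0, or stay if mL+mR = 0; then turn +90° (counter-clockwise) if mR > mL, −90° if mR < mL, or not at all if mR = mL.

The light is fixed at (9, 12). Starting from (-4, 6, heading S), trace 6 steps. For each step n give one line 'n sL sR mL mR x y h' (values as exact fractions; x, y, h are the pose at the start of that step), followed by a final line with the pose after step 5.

0 8/9 200/277 -692/2493 -3116/2493 -4 6 S
1 50/73 25/34 -975/2482 -5225/4964 -4 7 W
2 200/173 8/5 -884/865 -1692/865 -3 7 N
3 100/53 20/13 -410/689 -1830/689 -3 6 E
4 8/9 200/277 -692/2493 -3116/2493 -4 6 S
5 50/73 25/34 -975/2482 -5225/4964 -4 7 W
final -3 7 N

n=0: pose=(-4,6,S); sL=8/9, sR=200/277; mL=-692/2493, mR=-3116/2493; mL+mR=-3808/2493 → advance -1; mR−mL=-808/831 → turn -1·90°
n=1: pose=(-4,7,W); sL=50/73, sR=25/34; mL=-975/2482, mR=-5225/4964; mL+mR=-7175/4964 → advance -1; mR−mL=-3275/4964 → turn -1·90°
n=2: pose=(-3,7,N); sL=200/173, sR=8/5; mL=-884/865, mR=-1692/865; mL+mR=-2576/865 → advance -1; mR−mL=-808/865 → turn -1·90°
n=3: pose=(-3,6,E); sL=100/53, sR=20/13; mL=-410/689, mR=-1830/689; mL+mR=-2240/689 → advance -1; mR−mL=-1420/689 → turn -1·90°
n=4: pose=(-4,6,S); sL=8/9, sR=200/277; mL=-692/2493, mR=-3116/2493; mL+mR=-3808/2493 → advance -1; mR−mL=-808/831 → turn -1·90°
n=5: pose=(-4,7,W); sL=50/73, sR=25/34; mL=-975/2482, mR=-5225/4964; mL+mR=-7175/4964 → advance -1; mR−mL=-3275/4964 → turn -1·90°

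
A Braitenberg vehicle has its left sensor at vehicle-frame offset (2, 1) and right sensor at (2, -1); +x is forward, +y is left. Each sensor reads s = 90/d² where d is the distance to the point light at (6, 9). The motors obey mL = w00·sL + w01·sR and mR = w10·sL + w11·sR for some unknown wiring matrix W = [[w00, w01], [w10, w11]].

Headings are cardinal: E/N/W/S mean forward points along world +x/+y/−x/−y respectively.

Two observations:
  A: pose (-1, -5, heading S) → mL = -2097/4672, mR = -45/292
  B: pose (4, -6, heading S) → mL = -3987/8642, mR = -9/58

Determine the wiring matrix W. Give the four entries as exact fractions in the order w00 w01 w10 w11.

-1 -1/2 -1/2 0

obs A: pose=(-1,-5,S) → sL=45/146, sR=9/32, mL=-2097/4672, mR=-45/292
obs B: pose=(4,-6,S) → sL=9/29, sR=45/149, mL=-3987/8642, mR=-9/58
sensor matrix S = [[45/146, 9/32], [9/29, 45/149]]; det S = 58563/10093856
solve [mL_A; mL_B] = S·[w00; w01] and [mR_A; mR_B] = S·[w10; w11]:
  w00 = -1, w01 = -1/2, w10 = -1/2, w11 = 0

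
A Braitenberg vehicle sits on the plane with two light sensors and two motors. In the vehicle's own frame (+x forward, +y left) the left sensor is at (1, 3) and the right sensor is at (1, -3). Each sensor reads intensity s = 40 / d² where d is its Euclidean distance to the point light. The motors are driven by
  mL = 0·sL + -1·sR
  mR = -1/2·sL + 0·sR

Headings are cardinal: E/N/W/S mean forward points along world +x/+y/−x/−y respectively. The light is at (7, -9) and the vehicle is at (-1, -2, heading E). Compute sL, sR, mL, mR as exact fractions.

40/149 8/13 -8/13 -20/149

left sensor world pos  = (0, 1); dL² = 149
right sensor world pos = (0, -5); dR² = 65
sL = 40/149 = 40/149
sR = 40/65 = 8/13
mL = 0·sL + -1·sR = -8/13
mR = -1/2·sL + 0·sR = -20/149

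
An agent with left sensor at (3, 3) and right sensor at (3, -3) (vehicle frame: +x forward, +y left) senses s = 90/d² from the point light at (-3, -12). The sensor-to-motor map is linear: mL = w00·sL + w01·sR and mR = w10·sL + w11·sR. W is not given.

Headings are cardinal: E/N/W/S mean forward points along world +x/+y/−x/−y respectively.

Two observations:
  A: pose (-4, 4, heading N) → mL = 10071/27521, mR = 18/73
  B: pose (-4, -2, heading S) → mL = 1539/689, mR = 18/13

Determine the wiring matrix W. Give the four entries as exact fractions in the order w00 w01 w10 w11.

1/2 1 0 1

obs A: pose=(-4,4,N) → sL=90/377, sR=18/73, mL=10071/27521, mR=18/73
obs B: pose=(-4,-2,S) → sL=90/53, sR=18/13, mL=1539/689, mR=18/13
sensor matrix S = [[90/377, 18/73], [90/53, 18/13]]; det S = -1671840/18961969
solve [mL_A; mL_B] = S·[w00; w01] and [mR_A; mR_B] = S·[w10; w11]:
  w00 = 1/2, w01 = 1, w10 = 0, w11 = 1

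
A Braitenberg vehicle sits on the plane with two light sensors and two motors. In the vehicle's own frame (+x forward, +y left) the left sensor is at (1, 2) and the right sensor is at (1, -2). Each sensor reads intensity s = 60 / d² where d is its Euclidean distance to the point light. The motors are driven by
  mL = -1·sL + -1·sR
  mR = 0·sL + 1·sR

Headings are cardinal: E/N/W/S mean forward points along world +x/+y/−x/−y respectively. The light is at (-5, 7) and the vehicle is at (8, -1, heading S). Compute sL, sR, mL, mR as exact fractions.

10/51 30/101 -2540/5151 30/101

left sensor world pos  = (10, -2); dL² = 306
right sensor world pos = (6, -2); dR² = 202
sL = 60/306 = 10/51
sR = 60/202 = 30/101
mL = -1·sL + -1·sR = -2540/5151
mR = 0·sL + 1·sR = 30/101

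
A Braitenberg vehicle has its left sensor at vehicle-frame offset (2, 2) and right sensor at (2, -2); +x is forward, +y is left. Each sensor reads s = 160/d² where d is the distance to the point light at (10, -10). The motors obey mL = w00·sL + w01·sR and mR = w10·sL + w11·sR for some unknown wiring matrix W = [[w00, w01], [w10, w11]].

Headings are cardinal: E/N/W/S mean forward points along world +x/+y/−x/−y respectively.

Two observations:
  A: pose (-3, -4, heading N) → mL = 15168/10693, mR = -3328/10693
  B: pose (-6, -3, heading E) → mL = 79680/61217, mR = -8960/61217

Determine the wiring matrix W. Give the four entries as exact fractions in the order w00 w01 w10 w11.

obs A: pose=(-3,-4,N) → sL=160/289, sR=32/37, mL=15168/10693, mR=-3328/10693
obs B: pose=(-6,-3,E) → sL=160/277, sR=160/221, mL=79680/61217, mR=-8960/61217
sensor matrix S = [[160/289, 32/37], [160/277, 160/221]]; det S = -64634880/654593381
solve [mL_A; mL_B] = S·[w00; w01] and [mR_A; mR_B] = S·[w10; w11]:
  w00 = 1, w01 = 1, w10 = 1, w11 = -1

1 1 1 -1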